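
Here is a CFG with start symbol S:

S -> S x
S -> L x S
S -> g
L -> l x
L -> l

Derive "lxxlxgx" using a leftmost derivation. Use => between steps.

S => LxS => lxxS => lxxLxS => lxxlxS => lxxlxSx => lxxlxgx

S => LxS   [S -> L x S]
LxS => lxxS   [L -> l x]
lxxS => lxxLxS   [S -> L x S]
lxxLxS => lxxlxS   [L -> l]
lxxlxS => lxxlxSx   [S -> S x]
lxxlxSx => lxxlxgx   [S -> g]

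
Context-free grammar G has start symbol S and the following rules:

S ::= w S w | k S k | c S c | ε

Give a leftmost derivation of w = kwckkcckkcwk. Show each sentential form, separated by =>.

S => kSk   [S ::= k S k]
kSk => kwSwk   [S ::= w S w]
kwSwk => kwcScwk   [S ::= c S c]
kwcScwk => kwckSkcwk   [S ::= k S k]
kwckSkcwk => kwckkSkkcwk   [S ::= k S k]
kwckkSkkcwk => kwckkcSckkcwk   [S ::= c S c]
kwckkcSckkcwk => kwckkcckkcwk   [S ::= ε]

S => kSk => kwSwk => kwcScwk => kwckSkcwk => kwckkSkkcwk => kwckkcSckkcwk => kwckkcckkcwk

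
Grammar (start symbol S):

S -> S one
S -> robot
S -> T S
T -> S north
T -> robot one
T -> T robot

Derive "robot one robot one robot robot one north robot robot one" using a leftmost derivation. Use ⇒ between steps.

S ⇒ S one ⇒ T S one ⇒ robot one S one ⇒ robot one T S one ⇒ robot one T robot S one ⇒ robot one S north robot S one ⇒ robot one S one north robot S one ⇒ robot one T S one north robot S one ⇒ robot one T robot S one north robot S one ⇒ robot one robot one robot S one north robot S one ⇒ robot one robot one robot robot one north robot S one ⇒ robot one robot one robot robot one north robot robot one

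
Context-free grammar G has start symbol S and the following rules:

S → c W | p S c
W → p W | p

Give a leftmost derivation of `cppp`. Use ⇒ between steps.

S ⇒ cW   [S → c W]
cW ⇒ cpW   [W → p W]
cpW ⇒ cppW   [W → p W]
cppW ⇒ cppp   [W → p]

S⇒cW⇒cpW⇒cppW⇒cppp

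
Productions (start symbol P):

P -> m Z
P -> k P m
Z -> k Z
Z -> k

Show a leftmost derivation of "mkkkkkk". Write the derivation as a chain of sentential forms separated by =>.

P => mZ   [P -> m Z]
mZ => mkZ   [Z -> k Z]
mkZ => mkkZ   [Z -> k Z]
mkkZ => mkkkZ   [Z -> k Z]
mkkkZ => mkkkkZ   [Z -> k Z]
mkkkkZ => mkkkkkZ   [Z -> k Z]
mkkkkkZ => mkkkkkk   [Z -> k]

P => mZ => mkZ => mkkZ => mkkkZ => mkkkkZ => mkkkkkZ => mkkkkkk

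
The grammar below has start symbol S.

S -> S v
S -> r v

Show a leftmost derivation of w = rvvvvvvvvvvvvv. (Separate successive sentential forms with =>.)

S => Sv   [S -> S v]
Sv => Svv   [S -> S v]
Svv => Svvv   [S -> S v]
Svvv => Svvvv   [S -> S v]
Svvvv => Svvvvv   [S -> S v]
Svvvvv => Svvvvvv   [S -> S v]
Svvvvvv => Svvvvvvv   [S -> S v]
Svvvvvvv => Svvvvvvvv   [S -> S v]
Svvvvvvvv => Svvvvvvvvv   [S -> S v]
Svvvvvvvvv => Svvvvvvvvvv   [S -> S v]
Svvvvvvvvvv => Svvvvvvvvvvv   [S -> S v]
Svvvvvvvvvvv => Svvvvvvvvvvvv   [S -> S v]
Svvvvvvvvvvvv => rvvvvvvvvvvvvv   [S -> r v]

S => Sv => Svv => Svvv => Svvvv => Svvvvv => Svvvvvv => Svvvvvvv => Svvvvvvvv => Svvvvvvvvv => Svvvvvvvvvv => Svvvvvvvvvvv => Svvvvvvvvvvvv => rvvvvvvvvvvvvv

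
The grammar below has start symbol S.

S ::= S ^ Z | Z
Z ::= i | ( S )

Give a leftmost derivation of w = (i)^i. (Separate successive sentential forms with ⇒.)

S⇒S^Z⇒Z^Z⇒(S)^Z⇒(Z)^Z⇒(i)^Z⇒(i)^i

S ⇒ S^Z   [S ::= S ^ Z]
S^Z ⇒ Z^Z   [S ::= Z]
Z^Z ⇒ (S)^Z   [Z ::= ( S )]
(S)^Z ⇒ (Z)^Z   [S ::= Z]
(Z)^Z ⇒ (i)^Z   [Z ::= i]
(i)^Z ⇒ (i)^i   [Z ::= i]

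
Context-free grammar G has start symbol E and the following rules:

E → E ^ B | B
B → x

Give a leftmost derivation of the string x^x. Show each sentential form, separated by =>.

E => E^B => B^B => x^B => x^x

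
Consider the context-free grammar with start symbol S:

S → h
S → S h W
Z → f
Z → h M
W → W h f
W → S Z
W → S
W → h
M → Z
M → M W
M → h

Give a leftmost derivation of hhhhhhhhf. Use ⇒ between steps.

S ⇒ ShW ⇒ hhW ⇒ hhWhf ⇒ hhShf ⇒ hhShWhf ⇒ hhShWhWhf ⇒ hhhhWhWhf ⇒ hhhhhhWhf ⇒ hhhhhhhhf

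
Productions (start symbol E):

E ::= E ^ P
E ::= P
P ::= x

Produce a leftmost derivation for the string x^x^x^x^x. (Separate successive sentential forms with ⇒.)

E ⇒ E^P ⇒ E^P^P ⇒ E^P^P^P ⇒ E^P^P^P^P ⇒ P^P^P^P^P ⇒ x^P^P^P^P ⇒ x^x^P^P^P ⇒ x^x^x^P^P ⇒ x^x^x^x^P ⇒ x^x^x^x^x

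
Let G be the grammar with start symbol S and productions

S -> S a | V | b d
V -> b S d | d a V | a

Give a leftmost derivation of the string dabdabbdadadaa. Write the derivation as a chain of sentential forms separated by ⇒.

S ⇒ Sa ⇒ Saa ⇒ Vaa ⇒ daVaa ⇒ dabSdaa ⇒ dabSadaa ⇒ dabVadaa ⇒ dabdaVadaa ⇒ dabdabSdadaa ⇒ dabdabSadadaa ⇒ dabdabbdadadaa

S ⇒ Sa   [S -> S a]
Sa ⇒ Saa   [S -> S a]
Saa ⇒ Vaa   [S -> V]
Vaa ⇒ daVaa   [V -> d a V]
daVaa ⇒ dabSdaa   [V -> b S d]
dabSdaa ⇒ dabSadaa   [S -> S a]
dabSadaa ⇒ dabVadaa   [S -> V]
dabVadaa ⇒ dabdaVadaa   [V -> d a V]
dabdaVadaa ⇒ dabdabSdadaa   [V -> b S d]
dabdabSdadaa ⇒ dabdabSadadaa   [S -> S a]
dabdabSadadaa ⇒ dabdabbdadadaa   [S -> b d]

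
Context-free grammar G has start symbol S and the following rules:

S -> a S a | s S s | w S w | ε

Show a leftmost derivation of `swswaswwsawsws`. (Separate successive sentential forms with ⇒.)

S ⇒ sSs   [S -> s S s]
sSs ⇒ swSws   [S -> w S w]
swSws ⇒ swsSsws   [S -> s S s]
swsSsws ⇒ swswSwsws   [S -> w S w]
swswSwsws ⇒ swswaSawsws   [S -> a S a]
swswaSawsws ⇒ swswasSsawsws   [S -> s S s]
swswasSsawsws ⇒ swswaswSwsawsws   [S -> w S w]
swswaswSwsawsws ⇒ swswaswwsawsws   [S -> ε]

S ⇒ sSs ⇒ swSws ⇒ swsSsws ⇒ swswSwsws ⇒ swswaSawsws ⇒ swswasSsawsws ⇒ swswaswSwsawsws ⇒ swswaswwsawsws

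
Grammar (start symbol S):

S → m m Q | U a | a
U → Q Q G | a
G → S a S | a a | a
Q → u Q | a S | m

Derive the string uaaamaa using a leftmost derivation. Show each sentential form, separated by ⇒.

S ⇒ Ua ⇒ QQGa ⇒ uQQGa ⇒ uaSQGa ⇒ uaUaQGa ⇒ uaaaQGa ⇒ uaaamGa ⇒ uaaamaa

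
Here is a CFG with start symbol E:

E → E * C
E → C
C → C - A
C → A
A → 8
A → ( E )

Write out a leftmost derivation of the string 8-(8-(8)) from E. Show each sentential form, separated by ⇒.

E⇒C⇒C-A⇒A-A⇒8-A⇒8-(E)⇒8-(C)⇒8-(C-A)⇒8-(A-A)⇒8-(8-A)⇒8-(8-(E))⇒8-(8-(C))⇒8-(8-(A))⇒8-(8-(8))

E ⇒ C   [E → C]
C ⇒ C-A   [C → C - A]
C-A ⇒ A-A   [C → A]
A-A ⇒ 8-A   [A → 8]
8-A ⇒ 8-(E)   [A → ( E )]
8-(E) ⇒ 8-(C)   [E → C]
8-(C) ⇒ 8-(C-A)   [C → C - A]
8-(C-A) ⇒ 8-(A-A)   [C → A]
8-(A-A) ⇒ 8-(8-A)   [A → 8]
8-(8-A) ⇒ 8-(8-(E))   [A → ( E )]
8-(8-(E)) ⇒ 8-(8-(C))   [E → C]
8-(8-(C)) ⇒ 8-(8-(A))   [C → A]
8-(8-(A)) ⇒ 8-(8-(8))   [A → 8]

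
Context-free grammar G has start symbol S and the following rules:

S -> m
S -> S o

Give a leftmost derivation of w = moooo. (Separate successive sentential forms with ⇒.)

S ⇒ So   [S -> S o]
So ⇒ Soo   [S -> S o]
Soo ⇒ Sooo   [S -> S o]
Sooo ⇒ Soooo   [S -> S o]
Soooo ⇒ moooo   [S -> m]

S ⇒ So ⇒ Soo ⇒ Sooo ⇒ Soooo ⇒ moooo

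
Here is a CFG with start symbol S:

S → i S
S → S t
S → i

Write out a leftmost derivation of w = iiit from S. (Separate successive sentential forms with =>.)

S => iS => iiS => iiSt => iiit

S => iS   [S → i S]
iS => iiS   [S → i S]
iiS => iiSt   [S → S t]
iiSt => iiit   [S → i]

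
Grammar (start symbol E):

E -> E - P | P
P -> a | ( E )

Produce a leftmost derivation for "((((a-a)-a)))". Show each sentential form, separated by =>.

E => P => (E) => (P) => ((E)) => ((P)) => (((E))) => (((E-P))) => (((P-P))) => ((((E)-P))) => ((((E-P)-P))) => ((((P-P)-P))) => ((((a-P)-P))) => ((((a-a)-P))) => ((((a-a)-a)))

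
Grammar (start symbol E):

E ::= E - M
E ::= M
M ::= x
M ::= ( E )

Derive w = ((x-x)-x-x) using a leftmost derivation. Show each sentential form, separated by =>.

E => M => (E) => (E-M) => (E-M-M) => (M-M-M) => ((E)-M-M) => ((E-M)-M-M) => ((M-M)-M-M) => ((x-M)-M-M) => ((x-x)-M-M) => ((x-x)-x-M) => ((x-x)-x-x)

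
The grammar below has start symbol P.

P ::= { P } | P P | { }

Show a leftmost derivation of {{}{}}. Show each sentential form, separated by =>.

P => {P} => {PP} => {{}P} => {{}{}}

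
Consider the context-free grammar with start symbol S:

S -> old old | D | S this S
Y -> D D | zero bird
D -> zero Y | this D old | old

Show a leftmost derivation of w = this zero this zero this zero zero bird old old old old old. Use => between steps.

S => D => this D old => this zero Y old => this zero D D old => this zero this D old D old => this zero this zero Y old D old => this zero this zero D D old D old => this zero this zero this D old D old D old => this zero this zero this zero Y old D old D old => this zero this zero this zero zero bird old D old D old => this zero this zero this zero zero bird old old old D old => this zero this zero this zero zero bird old old old old old

S => D   [S -> D]
D => this D old   [D -> this D old]
this D old => this zero Y old   [D -> zero Y]
this zero Y old => this zero D D old   [Y -> D D]
this zero D D old => this zero this D old D old   [D -> this D old]
this zero this D old D old => this zero this zero Y old D old   [D -> zero Y]
this zero this zero Y old D old => this zero this zero D D old D old   [Y -> D D]
this zero this zero D D old D old => this zero this zero this D old D old D old   [D -> this D old]
this zero this zero this D old D old D old => this zero this zero this zero Y old D old D old   [D -> zero Y]
this zero this zero this zero Y old D old D old => this zero this zero this zero zero bird old D old D old   [Y -> zero bird]
this zero this zero this zero zero bird old D old D old => this zero this zero this zero zero bird old old old D old   [D -> old]
this zero this zero this zero zero bird old old old D old => this zero this zero this zero zero bird old old old old old   [D -> old]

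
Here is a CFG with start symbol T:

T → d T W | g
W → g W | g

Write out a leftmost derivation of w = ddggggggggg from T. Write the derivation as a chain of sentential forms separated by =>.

T => dTW   [T → d T W]
dTW => ddTWW   [T → d T W]
ddTWW => ddgWW   [T → g]
ddgWW => ddggW   [W → g]
ddggW => ddgggW   [W → g W]
ddgggW => ddggggW   [W → g W]
ddggggW => ddgggggW   [W → g W]
ddgggggW => ddggggggW   [W → g W]
ddggggggW => ddgggggggW   [W → g W]
ddgggggggW => ddggggggggW   [W → g W]
ddggggggggW => ddggggggggg   [W → g]

T=>dTW=>ddTWW=>ddgWW=>ddggW=>ddgggW=>ddggggW=>ddgggggW=>ddggggggW=>ddgggggggW=>ddggggggggW=>ddggggggggg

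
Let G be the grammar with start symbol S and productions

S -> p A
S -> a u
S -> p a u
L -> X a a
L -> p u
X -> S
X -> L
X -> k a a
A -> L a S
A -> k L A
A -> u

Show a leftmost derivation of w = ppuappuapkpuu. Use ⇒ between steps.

S ⇒ pA ⇒ pLaS ⇒ ppuaS ⇒ ppuapA ⇒ ppuapLaS ⇒ ppuappuaS ⇒ ppuappuapA ⇒ ppuappuapkLA ⇒ ppuappuapkpuA ⇒ ppuappuapkpuu

S ⇒ pA   [S -> p A]
pA ⇒ pLaS   [A -> L a S]
pLaS ⇒ ppuaS   [L -> p u]
ppuaS ⇒ ppuapA   [S -> p A]
ppuapA ⇒ ppuapLaS   [A -> L a S]
ppuapLaS ⇒ ppuappuaS   [L -> p u]
ppuappuaS ⇒ ppuappuapA   [S -> p A]
ppuappuapA ⇒ ppuappuapkLA   [A -> k L A]
ppuappuapkLA ⇒ ppuappuapkpuA   [L -> p u]
ppuappuapkpuA ⇒ ppuappuapkpuu   [A -> u]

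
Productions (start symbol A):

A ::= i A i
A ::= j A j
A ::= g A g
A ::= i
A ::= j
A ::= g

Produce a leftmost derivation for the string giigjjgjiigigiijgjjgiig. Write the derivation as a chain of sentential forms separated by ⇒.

A ⇒ gAg   [A ::= g A g]
gAg ⇒ giAig   [A ::= i A i]
giAig ⇒ giiAiig   [A ::= i A i]
giiAiig ⇒ giigAgiig   [A ::= g A g]
giigAgiig ⇒ giigjAjgiig   [A ::= j A j]
giigjAjgiig ⇒ giigjjAjjgiig   [A ::= j A j]
giigjjAjjgiig ⇒ giigjjgAgjjgiig   [A ::= g A g]
giigjjgAgjjgiig ⇒ giigjjgjAjgjjgiig   [A ::= j A j]
giigjjgjAjgjjgiig ⇒ giigjjgjiAijgjjgiig   [A ::= i A i]
giigjjgjiAijgjjgiig ⇒ giigjjgjiiAiijgjjgiig   [A ::= i A i]
giigjjgjiiAiijgjjgiig ⇒ giigjjgjiigAgiijgjjgiig   [A ::= g A g]
giigjjgjiigAgiijgjjgiig ⇒ giigjjgjiigigiijgjjgiig   [A ::= i]

A ⇒ gAg ⇒ giAig ⇒ giiAiig ⇒ giigAgiig ⇒ giigjAjgiig ⇒ giigjjAjjgiig ⇒ giigjjgAgjjgiig ⇒ giigjjgjAjgjjgiig ⇒ giigjjgjiAijgjjgiig ⇒ giigjjgjiiAiijgjjgiig ⇒ giigjjgjiigAgiijgjjgiig ⇒ giigjjgjiigigiijgjjgiig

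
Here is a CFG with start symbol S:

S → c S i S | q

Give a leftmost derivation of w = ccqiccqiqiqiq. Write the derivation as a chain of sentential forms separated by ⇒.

S ⇒ cSiS ⇒ ccSiSiS ⇒ ccqiSiS ⇒ ccqicSiSiS ⇒ ccqiccSiSiSiS ⇒ ccqiccqiSiSiS ⇒ ccqiccqiqiSiS ⇒ ccqiccqiqiqiS ⇒ ccqiccqiqiqiq

S ⇒ cSiS   [S → c S i S]
cSiS ⇒ ccSiSiS   [S → c S i S]
ccSiSiS ⇒ ccqiSiS   [S → q]
ccqiSiS ⇒ ccqicSiSiS   [S → c S i S]
ccqicSiSiS ⇒ ccqiccSiSiSiS   [S → c S i S]
ccqiccSiSiSiS ⇒ ccqiccqiSiSiS   [S → q]
ccqiccqiSiSiS ⇒ ccqiccqiqiSiS   [S → q]
ccqiccqiqiSiS ⇒ ccqiccqiqiqiS   [S → q]
ccqiccqiqiqiS ⇒ ccqiccqiqiqiq   [S → q]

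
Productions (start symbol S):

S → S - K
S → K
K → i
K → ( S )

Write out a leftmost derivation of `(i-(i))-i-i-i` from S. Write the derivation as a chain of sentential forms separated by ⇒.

S ⇒ S-K   [S → S - K]
S-K ⇒ S-K-K   [S → S - K]
S-K-K ⇒ S-K-K-K   [S → S - K]
S-K-K-K ⇒ K-K-K-K   [S → K]
K-K-K-K ⇒ (S)-K-K-K   [K → ( S )]
(S)-K-K-K ⇒ (S-K)-K-K-K   [S → S - K]
(S-K)-K-K-K ⇒ (K-K)-K-K-K   [S → K]
(K-K)-K-K-K ⇒ (i-K)-K-K-K   [K → i]
(i-K)-K-K-K ⇒ (i-(S))-K-K-K   [K → ( S )]
(i-(S))-K-K-K ⇒ (i-(K))-K-K-K   [S → K]
(i-(K))-K-K-K ⇒ (i-(i))-K-K-K   [K → i]
(i-(i))-K-K-K ⇒ (i-(i))-i-K-K   [K → i]
(i-(i))-i-K-K ⇒ (i-(i))-i-i-K   [K → i]
(i-(i))-i-i-K ⇒ (i-(i))-i-i-i   [K → i]

S ⇒ S-K ⇒ S-K-K ⇒ S-K-K-K ⇒ K-K-K-K ⇒ (S)-K-K-K ⇒ (S-K)-K-K-K ⇒ (K-K)-K-K-K ⇒ (i-K)-K-K-K ⇒ (i-(S))-K-K-K ⇒ (i-(K))-K-K-K ⇒ (i-(i))-K-K-K ⇒ (i-(i))-i-K-K ⇒ (i-(i))-i-i-K ⇒ (i-(i))-i-i-i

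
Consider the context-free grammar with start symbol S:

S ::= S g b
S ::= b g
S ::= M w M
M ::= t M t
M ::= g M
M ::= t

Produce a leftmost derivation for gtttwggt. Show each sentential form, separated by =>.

S => MwM => gMwM => gtMtwM => gtttwM => gtttwgM => gtttwggM => gtttwggt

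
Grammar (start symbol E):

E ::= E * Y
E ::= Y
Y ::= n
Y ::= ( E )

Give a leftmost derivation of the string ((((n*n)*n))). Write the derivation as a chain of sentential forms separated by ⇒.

E ⇒ Y   [E ::= Y]
Y ⇒ (E)   [Y ::= ( E )]
(E) ⇒ (Y)   [E ::= Y]
(Y) ⇒ ((E))   [Y ::= ( E )]
((E)) ⇒ ((Y))   [E ::= Y]
((Y)) ⇒ (((E)))   [Y ::= ( E )]
(((E))) ⇒ (((E*Y)))   [E ::= E * Y]
(((E*Y))) ⇒ (((Y*Y)))   [E ::= Y]
(((Y*Y))) ⇒ ((((E)*Y)))   [Y ::= ( E )]
((((E)*Y))) ⇒ ((((E*Y)*Y)))   [E ::= E * Y]
((((E*Y)*Y))) ⇒ ((((Y*Y)*Y)))   [E ::= Y]
((((Y*Y)*Y))) ⇒ ((((n*Y)*Y)))   [Y ::= n]
((((n*Y)*Y))) ⇒ ((((n*n)*Y)))   [Y ::= n]
((((n*n)*Y))) ⇒ ((((n*n)*n)))   [Y ::= n]

E ⇒ Y ⇒ (E) ⇒ (Y) ⇒ ((E)) ⇒ ((Y)) ⇒ (((E))) ⇒ (((E*Y))) ⇒ (((Y*Y))) ⇒ ((((E)*Y))) ⇒ ((((E*Y)*Y))) ⇒ ((((Y*Y)*Y))) ⇒ ((((n*Y)*Y))) ⇒ ((((n*n)*Y))) ⇒ ((((n*n)*n)))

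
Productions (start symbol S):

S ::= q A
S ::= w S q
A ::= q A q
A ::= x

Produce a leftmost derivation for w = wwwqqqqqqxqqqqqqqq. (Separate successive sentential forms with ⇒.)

S ⇒ wSq   [S ::= w S q]
wSq ⇒ wwSqq   [S ::= w S q]
wwSqq ⇒ wwwSqqq   [S ::= w S q]
wwwSqqq ⇒ wwwqAqqq   [S ::= q A]
wwwqAqqq ⇒ wwwqqAqqqq   [A ::= q A q]
wwwqqAqqqq ⇒ wwwqqqAqqqqq   [A ::= q A q]
wwwqqqAqqqqq ⇒ wwwqqqqAqqqqqq   [A ::= q A q]
wwwqqqqAqqqqqq ⇒ wwwqqqqqAqqqqqqq   [A ::= q A q]
wwwqqqqqAqqqqqqq ⇒ wwwqqqqqqAqqqqqqqq   [A ::= q A q]
wwwqqqqqqAqqqqqqqq ⇒ wwwqqqqqqxqqqqqqqq   [A ::= x]

S ⇒ wSq ⇒ wwSqq ⇒ wwwSqqq ⇒ wwwqAqqq ⇒ wwwqqAqqqq ⇒ wwwqqqAqqqqq ⇒ wwwqqqqAqqqqqq ⇒ wwwqqqqqAqqqqqqq ⇒ wwwqqqqqqAqqqqqqqq ⇒ wwwqqqqqqxqqqqqqqq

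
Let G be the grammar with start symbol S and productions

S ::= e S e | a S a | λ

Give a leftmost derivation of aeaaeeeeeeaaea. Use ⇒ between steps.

S ⇒ aSa ⇒ aeSea ⇒ aeaSaea ⇒ aeaaSaaea ⇒ aeaaeSeaaea ⇒ aeaaeeSeeaaea ⇒ aeaaeeeSeeeaaea ⇒ aeaaeeeeeeaaea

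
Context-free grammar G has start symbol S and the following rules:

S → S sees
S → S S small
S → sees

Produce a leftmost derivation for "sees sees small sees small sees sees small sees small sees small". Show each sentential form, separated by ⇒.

S ⇒ S S small ⇒ S S small S small ⇒ S S small S small S small ⇒ S S small S small S small S small ⇒ S S small S small S small S small S small ⇒ sees S small S small S small S small S small ⇒ sees sees small S small S small S small S small ⇒ sees sees small sees small S small S small S small ⇒ sees sees small sees small S sees small S small S small ⇒ sees sees small sees small sees sees small S small S small ⇒ sees sees small sees small sees sees small sees small S small ⇒ sees sees small sees small sees sees small sees small sees small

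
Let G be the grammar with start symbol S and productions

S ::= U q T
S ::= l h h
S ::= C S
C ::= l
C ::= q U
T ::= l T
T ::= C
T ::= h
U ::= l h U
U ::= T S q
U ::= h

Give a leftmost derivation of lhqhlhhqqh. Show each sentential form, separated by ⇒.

S ⇒ UqT ⇒ TSqqT ⇒ lTSqqT ⇒ lhSqqT ⇒ lhCSqqT ⇒ lhqUSqqT ⇒ lhqhSqqT ⇒ lhqhlhhqqT ⇒ lhqhlhhqqh

S ⇒ UqT   [S ::= U q T]
UqT ⇒ TSqqT   [U ::= T S q]
TSqqT ⇒ lTSqqT   [T ::= l T]
lTSqqT ⇒ lhSqqT   [T ::= h]
lhSqqT ⇒ lhCSqqT   [S ::= C S]
lhCSqqT ⇒ lhqUSqqT   [C ::= q U]
lhqUSqqT ⇒ lhqhSqqT   [U ::= h]
lhqhSqqT ⇒ lhqhlhhqqT   [S ::= l h h]
lhqhlhhqqT ⇒ lhqhlhhqqh   [T ::= h]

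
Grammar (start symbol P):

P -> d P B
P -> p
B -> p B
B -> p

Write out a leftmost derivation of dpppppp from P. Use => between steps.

P=>dPB=>dpB=>dppB=>dpppB=>dppppB=>dpppppB=>dpppppp

P => dPB   [P -> d P B]
dPB => dpB   [P -> p]
dpB => dppB   [B -> p B]
dppB => dpppB   [B -> p B]
dpppB => dppppB   [B -> p B]
dppppB => dpppppB   [B -> p B]
dpppppB => dpppppp   [B -> p]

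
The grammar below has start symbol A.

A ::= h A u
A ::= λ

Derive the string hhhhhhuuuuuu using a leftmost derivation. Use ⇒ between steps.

A ⇒ hAu   [A ::= h A u]
hAu ⇒ hhAuu   [A ::= h A u]
hhAuu ⇒ hhhAuuu   [A ::= h A u]
hhhAuuu ⇒ hhhhAuuuu   [A ::= h A u]
hhhhAuuuu ⇒ hhhhhAuuuuu   [A ::= h A u]
hhhhhAuuuuu ⇒ hhhhhhAuuuuuu   [A ::= h A u]
hhhhhhAuuuuuu ⇒ hhhhhhuuuuuu   [A ::= λ]

A ⇒ hAu ⇒ hhAuu ⇒ hhhAuuu ⇒ hhhhAuuuu ⇒ hhhhhAuuuuu ⇒ hhhhhhAuuuuuu ⇒ hhhhhhuuuuuu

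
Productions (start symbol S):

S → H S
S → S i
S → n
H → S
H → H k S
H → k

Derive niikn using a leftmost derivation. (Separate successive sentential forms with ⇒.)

S ⇒ HS   [S → H S]
HS ⇒ SS   [H → S]
SS ⇒ SiS   [S → S i]
SiS ⇒ SiiS   [S → S i]
SiiS ⇒ niiS   [S → n]
niiS ⇒ niiHS   [S → H S]
niiHS ⇒ niikS   [H → k]
niikS ⇒ niikn   [S → n]

S ⇒ HS ⇒ SS ⇒ SiS ⇒ SiiS ⇒ niiS ⇒ niiHS ⇒ niikS ⇒ niikn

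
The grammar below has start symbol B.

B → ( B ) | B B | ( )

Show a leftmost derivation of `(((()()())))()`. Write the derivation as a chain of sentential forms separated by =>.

B => BB   [B → B B]
BB => (B)B   [B → ( B )]
(B)B => ((B))B   [B → ( B )]
((B))B => (((B)))B   [B → ( B )]
(((B)))B => (((BB)))B   [B → B B]
(((BB)))B => (((BBB)))B   [B → B B]
(((BBB)))B => (((()BB)))B   [B → ( )]
(((()BB)))B => (((()()B)))B   [B → ( )]
(((()()B)))B => (((()()())))B   [B → ( )]
(((()()())))B => (((()()())))()   [B → ( )]

B => BB => (B)B => ((B))B => (((B)))B => (((BB)))B => (((BBB)))B => (((()BB)))B => (((()()B)))B => (((()()())))B => (((()()())))()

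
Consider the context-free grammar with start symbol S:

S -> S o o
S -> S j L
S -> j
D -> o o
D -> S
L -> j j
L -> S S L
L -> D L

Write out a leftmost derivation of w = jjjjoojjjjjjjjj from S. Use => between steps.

S => SjL   [S -> S j L]
SjL => SjLjL   [S -> S j L]
SjLjL => SjLjLjL   [S -> S j L]
SjLjLjL => SoojLjLjL   [S -> S o o]
SoojLjLjL => SjLoojLjLjL   [S -> S j L]
SjLoojLjLjL => jjLoojLjLjL   [S -> j]
jjLoojLjLjL => jjjjoojLjLjL   [L -> j j]
jjjjoojLjLjL => jjjjoojjjjLjL   [L -> j j]
jjjjoojjjjLjL => jjjjoojjjjjjjL   [L -> j j]
jjjjoojjjjjjjL => jjjjoojjjjjjjjj   [L -> j j]

S => SjL => SjLjL => SjLjLjL => SoojLjLjL => SjLoojLjLjL => jjLoojLjLjL => jjjjoojLjLjL => jjjjoojjjjLjL => jjjjoojjjjjjjL => jjjjoojjjjjjjjj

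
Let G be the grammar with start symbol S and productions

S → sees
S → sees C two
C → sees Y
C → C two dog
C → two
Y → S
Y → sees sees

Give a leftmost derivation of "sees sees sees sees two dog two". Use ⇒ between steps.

S ⇒ sees C two ⇒ sees C two dog two ⇒ sees sees Y two dog two ⇒ sees sees sees sees two dog two

S ⇒ sees C two   [S → sees C two]
sees C two ⇒ sees C two dog two   [C → C two dog]
sees C two dog two ⇒ sees sees Y two dog two   [C → sees Y]
sees sees Y two dog two ⇒ sees sees sees sees two dog two   [Y → sees sees]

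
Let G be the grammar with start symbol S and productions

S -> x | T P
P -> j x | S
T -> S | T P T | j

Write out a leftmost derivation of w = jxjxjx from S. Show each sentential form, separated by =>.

S => TP   [S -> T P]
TP => SP   [T -> S]
SP => TPP   [S -> T P]
TPP => jPP   [T -> j]
jPP => jSP   [P -> S]
jSP => jTPP   [S -> T P]
jTPP => jSPP   [T -> S]
jSPP => jxPP   [S -> x]
jxPP => jxjxP   [P -> j x]
jxjxP => jxjxjx   [P -> j x]

S=>TP=>SP=>TPP=>jPP=>jSP=>jTPP=>jSPP=>jxPP=>jxjxP=>jxjxjx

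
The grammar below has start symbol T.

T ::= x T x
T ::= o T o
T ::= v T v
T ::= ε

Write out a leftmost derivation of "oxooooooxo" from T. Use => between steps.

T => oTo => oxTxo => oxoToxo => oxooTooxo => oxoooToooxo => oxooooooxo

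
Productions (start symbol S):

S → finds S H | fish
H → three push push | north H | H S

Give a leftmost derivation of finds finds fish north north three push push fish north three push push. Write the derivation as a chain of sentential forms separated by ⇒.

S ⇒ finds S H ⇒ finds finds S H H ⇒ finds finds fish H H ⇒ finds finds fish H S H ⇒ finds finds fish north H S H ⇒ finds finds fish north north H S H ⇒ finds finds fish north north three push push S H ⇒ finds finds fish north north three push push fish H ⇒ finds finds fish north north three push push fish north H ⇒ finds finds fish north north three push push fish north three push push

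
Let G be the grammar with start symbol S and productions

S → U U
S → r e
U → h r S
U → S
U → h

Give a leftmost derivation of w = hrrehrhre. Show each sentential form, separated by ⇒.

S ⇒ UU ⇒ hrSU ⇒ hrreU ⇒ hrrehrS ⇒ hrrehrUU ⇒ hrrehrhU ⇒ hrrehrhS ⇒ hrrehrhre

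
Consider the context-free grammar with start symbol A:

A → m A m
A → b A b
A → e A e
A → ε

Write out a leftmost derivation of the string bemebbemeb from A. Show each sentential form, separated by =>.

A => bAb   [A → b A b]
bAb => beAeb   [A → e A e]
beAeb => bemAmeb   [A → m A m]
bemAmeb => bemeAemeb   [A → e A e]
bemeAemeb => bemebAbemeb   [A → b A b]
bemebAbemeb => bemebbemeb   [A → ε]

A => bAb => beAeb => bemAmeb => bemeAemeb => bemebAbemeb => bemebbemeb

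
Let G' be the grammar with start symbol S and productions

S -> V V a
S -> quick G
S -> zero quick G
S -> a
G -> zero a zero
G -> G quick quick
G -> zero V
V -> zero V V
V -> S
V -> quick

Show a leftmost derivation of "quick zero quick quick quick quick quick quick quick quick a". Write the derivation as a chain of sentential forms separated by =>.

S => V V a => S V a => quick G V a => quick G quick quick V a => quick G quick quick quick quick V a => quick G quick quick quick quick quick quick V a => quick zero V quick quick quick quick quick quick V a => quick zero quick quick quick quick quick quick quick V a => quick zero quick quick quick quick quick quick quick quick a

S => V V a   [S -> V V a]
V V a => S V a   [V -> S]
S V a => quick G V a   [S -> quick G]
quick G V a => quick G quick quick V a   [G -> G quick quick]
quick G quick quick V a => quick G quick quick quick quick V a   [G -> G quick quick]
quick G quick quick quick quick V a => quick G quick quick quick quick quick quick V a   [G -> G quick quick]
quick G quick quick quick quick quick quick V a => quick zero V quick quick quick quick quick quick V a   [G -> zero V]
quick zero V quick quick quick quick quick quick V a => quick zero quick quick quick quick quick quick quick V a   [V -> quick]
quick zero quick quick quick quick quick quick quick V a => quick zero quick quick quick quick quick quick quick quick a   [V -> quick]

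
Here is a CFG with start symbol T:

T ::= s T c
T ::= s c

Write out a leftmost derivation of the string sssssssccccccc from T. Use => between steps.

T => sTc   [T ::= s T c]
sTc => ssTcc   [T ::= s T c]
ssTcc => sssTccc   [T ::= s T c]
sssTccc => ssssTcccc   [T ::= s T c]
ssssTcccc => sssssTccccc   [T ::= s T c]
sssssTccccc => ssssssTcccccc   [T ::= s T c]
ssssssTcccccc => sssssssccccccc   [T ::= s c]

T=>sTc=>ssTcc=>sssTccc=>ssssTcccc=>sssssTccccc=>ssssssTcccccc=>sssssssccccccc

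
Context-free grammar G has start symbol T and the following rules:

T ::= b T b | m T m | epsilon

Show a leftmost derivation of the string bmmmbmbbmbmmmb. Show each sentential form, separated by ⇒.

T ⇒ bTb ⇒ bmTmb ⇒ bmmTmmb ⇒ bmmmTmmmb ⇒ bmmmbTbmmmb ⇒ bmmmbmTmbmmmb ⇒ bmmmbmbTbmbmmmb ⇒ bmmmbmbbmbmmmb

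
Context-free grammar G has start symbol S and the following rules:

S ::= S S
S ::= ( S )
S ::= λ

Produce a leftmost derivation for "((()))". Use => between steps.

S=>(S)=>((S))=>((SS))=>(((S)S))=>((()S))=>((()))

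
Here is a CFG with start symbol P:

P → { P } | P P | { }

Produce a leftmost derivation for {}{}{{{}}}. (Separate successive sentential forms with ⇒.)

P ⇒ PP ⇒ PPP ⇒ {}PP ⇒ {}{}P ⇒ {}{}{P} ⇒ {}{}{{P}} ⇒ {}{}{{{}}}

P ⇒ PP   [P → P P]
PP ⇒ PPP   [P → P P]
PPP ⇒ {}PP   [P → { }]
{}PP ⇒ {}{}P   [P → { }]
{}{}P ⇒ {}{}{P}   [P → { P }]
{}{}{P} ⇒ {}{}{{P}}   [P → { P }]
{}{}{{P}} ⇒ {}{}{{{}}}   [P → { }]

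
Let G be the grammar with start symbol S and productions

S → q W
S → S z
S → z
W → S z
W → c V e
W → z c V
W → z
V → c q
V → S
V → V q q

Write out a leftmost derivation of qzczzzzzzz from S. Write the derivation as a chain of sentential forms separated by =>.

S => Sz   [S → S z]
Sz => Szz   [S → S z]
Szz => qWzz   [S → q W]
qWzz => qzcVzz   [W → z c V]
qzcVzz => qzcSzz   [V → S]
qzcSzz => qzcSzzz   [S → S z]
qzcSzzz => qzcSzzzz   [S → S z]
qzcSzzzz => qzcSzzzzz   [S → S z]
qzcSzzzzz => qzcSzzzzzz   [S → S z]
qzcSzzzzzz => qzczzzzzzz   [S → z]

S => Sz => Szz => qWzz => qzcVzz => qzcSzz => qzcSzzz => qzcSzzzz => qzcSzzzzz => qzcSzzzzzz => qzczzzzzzz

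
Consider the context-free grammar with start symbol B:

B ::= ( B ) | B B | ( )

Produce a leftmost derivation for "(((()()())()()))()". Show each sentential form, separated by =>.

B => BB   [B ::= B B]
BB => (B)B   [B ::= ( B )]
(B)B => ((B))B   [B ::= ( B )]
((B))B => ((BB))B   [B ::= B B]
((BB))B => ((BBB))B   [B ::= B B]
((BBB))B => (((B)BB))B   [B ::= ( B )]
(((B)BB))B => (((BB)BB))B   [B ::= B B]
(((BB)BB))B => (((BBB)BB))B   [B ::= B B]
(((BBB)BB))B => (((()BB)BB))B   [B ::= ( )]
(((()BB)BB))B => (((()()B)BB))B   [B ::= ( )]
(((()()B)BB))B => (((()()())BB))B   [B ::= ( )]
(((()()())BB))B => (((()()())()B))B   [B ::= ( )]
(((()()())()B))B => (((()()())()()))B   [B ::= ( )]
(((()()())()()))B => (((()()())()()))()   [B ::= ( )]

B => BB => (B)B => ((B))B => ((BB))B => ((BBB))B => (((B)BB))B => (((BB)BB))B => (((BBB)BB))B => (((()BB)BB))B => (((()()B)BB))B => (((()()())BB))B => (((()()())()B))B => (((()()())()()))B => (((()()())()()))()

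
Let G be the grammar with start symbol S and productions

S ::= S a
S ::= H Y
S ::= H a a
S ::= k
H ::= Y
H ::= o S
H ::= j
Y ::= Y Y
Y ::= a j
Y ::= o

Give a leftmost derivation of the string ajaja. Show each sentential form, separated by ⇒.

S⇒Sa⇒HYa⇒YYa⇒ajYa⇒ajaja

S ⇒ Sa   [S ::= S a]
Sa ⇒ HYa   [S ::= H Y]
HYa ⇒ YYa   [H ::= Y]
YYa ⇒ ajYa   [Y ::= a j]
ajYa ⇒ ajaja   [Y ::= a j]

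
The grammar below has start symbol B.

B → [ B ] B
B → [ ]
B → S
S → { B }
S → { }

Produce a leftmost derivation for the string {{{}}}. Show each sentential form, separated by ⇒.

B ⇒ S ⇒ {B} ⇒ {S} ⇒ {{B}} ⇒ {{S}} ⇒ {{{}}}

B ⇒ S   [B → S]
S ⇒ {B}   [S → { B }]
{B} ⇒ {S}   [B → S]
{S} ⇒ {{B}}   [S → { B }]
{{B}} ⇒ {{S}}   [B → S]
{{S}} ⇒ {{{}}}   [S → { }]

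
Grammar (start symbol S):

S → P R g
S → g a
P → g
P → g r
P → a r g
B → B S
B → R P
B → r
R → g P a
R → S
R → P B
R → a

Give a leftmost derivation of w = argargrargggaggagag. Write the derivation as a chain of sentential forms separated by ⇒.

S ⇒ PRg   [S → P R g]
PRg ⇒ argRg   [P → a r g]
argRg ⇒ argPBg   [R → P B]
argPBg ⇒ argargBg   [P → a r g]
argargBg ⇒ argargBSg   [B → B S]
argargBSg ⇒ argargBSSg   [B → B S]
argargBSSg ⇒ argargBSSSg   [B → B S]
argargBSSSg ⇒ argargrSSSg   [B → r]
argargrSSSg ⇒ argargrPRgSSg   [S → P R g]
argargrPRgSSg ⇒ argargrargRgSSg   [P → a r g]
argargrargRgSSg ⇒ argargrarggPagSSg   [R → g P a]
argargrarggPagSSg ⇒ argargrargggagSSg   [P → g]
argargrargggagSSg ⇒ argargrargggaggaSg   [S → g a]
argargrargggaggaSg ⇒ argargrargggaggagag   [S → g a]

S ⇒ PRg ⇒ argRg ⇒ argPBg ⇒ argargBg ⇒ argargBSg ⇒ argargBSSg ⇒ argargBSSSg ⇒ argargrSSSg ⇒ argargrPRgSSg ⇒ argargrargRgSSg ⇒ argargrarggPagSSg ⇒ argargrargggagSSg ⇒ argargrargggaggaSg ⇒ argargrargggaggagag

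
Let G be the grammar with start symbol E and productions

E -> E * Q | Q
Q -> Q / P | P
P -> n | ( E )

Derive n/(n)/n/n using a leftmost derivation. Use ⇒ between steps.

E⇒Q⇒Q/P⇒Q/P/P⇒Q/P/P/P⇒P/P/P/P⇒n/P/P/P⇒n/(E)/P/P⇒n/(Q)/P/P⇒n/(P)/P/P⇒n/(n)/P/P⇒n/(n)/n/P⇒n/(n)/n/n

E ⇒ Q   [E -> Q]
Q ⇒ Q/P   [Q -> Q / P]
Q/P ⇒ Q/P/P   [Q -> Q / P]
Q/P/P ⇒ Q/P/P/P   [Q -> Q / P]
Q/P/P/P ⇒ P/P/P/P   [Q -> P]
P/P/P/P ⇒ n/P/P/P   [P -> n]
n/P/P/P ⇒ n/(E)/P/P   [P -> ( E )]
n/(E)/P/P ⇒ n/(Q)/P/P   [E -> Q]
n/(Q)/P/P ⇒ n/(P)/P/P   [Q -> P]
n/(P)/P/P ⇒ n/(n)/P/P   [P -> n]
n/(n)/P/P ⇒ n/(n)/n/P   [P -> n]
n/(n)/n/P ⇒ n/(n)/n/n   [P -> n]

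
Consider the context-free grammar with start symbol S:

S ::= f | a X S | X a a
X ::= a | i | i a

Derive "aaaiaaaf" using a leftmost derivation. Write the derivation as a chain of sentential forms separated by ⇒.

S ⇒ aXS ⇒ aaS ⇒ aaaXS ⇒ aaaiaS ⇒ aaaiaaXS ⇒ aaaiaaaS ⇒ aaaiaaaf

S ⇒ aXS   [S ::= a X S]
aXS ⇒ aaS   [X ::= a]
aaS ⇒ aaaXS   [S ::= a X S]
aaaXS ⇒ aaaiaS   [X ::= i a]
aaaiaS ⇒ aaaiaaXS   [S ::= a X S]
aaaiaaXS ⇒ aaaiaaaS   [X ::= a]
aaaiaaaS ⇒ aaaiaaaf   [S ::= f]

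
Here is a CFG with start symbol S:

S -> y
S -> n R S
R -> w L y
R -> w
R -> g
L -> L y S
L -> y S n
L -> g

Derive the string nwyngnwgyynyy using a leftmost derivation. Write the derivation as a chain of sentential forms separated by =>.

S => nRS   [S -> n R S]
nRS => nwLyS   [R -> w L y]
nwLyS => nwySnyS   [L -> y S n]
nwySnyS => nwynRSnyS   [S -> n R S]
nwynRSnyS => nwyngSnyS   [R -> g]
nwyngSnyS => nwyngnRSnyS   [S -> n R S]
nwyngnRSnyS => nwyngnwLySnyS   [R -> w L y]
nwyngnwLySnyS => nwyngnwgySnyS   [L -> g]
nwyngnwgySnyS => nwyngnwgyynyS   [S -> y]
nwyngnwgyynyS => nwyngnwgyynyy   [S -> y]

S => nRS => nwLyS => nwySnyS => nwynRSnyS => nwyngSnyS => nwyngnRSnyS => nwyngnwLySnyS => nwyngnwgySnyS => nwyngnwgyynyS => nwyngnwgyynyy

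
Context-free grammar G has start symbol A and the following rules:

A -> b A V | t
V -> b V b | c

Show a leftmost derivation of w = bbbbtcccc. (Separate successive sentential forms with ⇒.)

A ⇒ bAV   [A -> b A V]
bAV ⇒ bbAVV   [A -> b A V]
bbAVV ⇒ bbbAVVV   [A -> b A V]
bbbAVVV ⇒ bbbbAVVVV   [A -> b A V]
bbbbAVVVV ⇒ bbbbtVVVV   [A -> t]
bbbbtVVVV ⇒ bbbbtcVVV   [V -> c]
bbbbtcVVV ⇒ bbbbtccVV   [V -> c]
bbbbtccVV ⇒ bbbbtcccV   [V -> c]
bbbbtcccV ⇒ bbbbtcccc   [V -> c]

A ⇒ bAV ⇒ bbAVV ⇒ bbbAVVV ⇒ bbbbAVVVV ⇒ bbbbtVVVV ⇒ bbbbtcVVV ⇒ bbbbtccVV ⇒ bbbbtcccV ⇒ bbbbtcccc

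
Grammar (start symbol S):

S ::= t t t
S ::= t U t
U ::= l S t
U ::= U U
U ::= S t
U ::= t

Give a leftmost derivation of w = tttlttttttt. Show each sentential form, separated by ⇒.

S ⇒ tUt ⇒ tStt ⇒ ttUttt ⇒ ttUUttt ⇒ tttUttt ⇒ tttlStttt ⇒ tttlttttttt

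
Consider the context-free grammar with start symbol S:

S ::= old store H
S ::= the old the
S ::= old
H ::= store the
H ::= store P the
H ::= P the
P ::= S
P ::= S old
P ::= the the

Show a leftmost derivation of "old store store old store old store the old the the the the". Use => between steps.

S => old store H => old store store P the => old store store S the => old store store old store H the => old store store old store P the the => old store store old store S the the => old store store old store old store H the the => old store store old store old store P the the the => old store store old store old store S the the the => old store store old store old store the old the the the the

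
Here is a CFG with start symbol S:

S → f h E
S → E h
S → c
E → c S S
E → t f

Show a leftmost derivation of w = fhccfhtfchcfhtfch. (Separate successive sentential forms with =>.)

S=>fhE=>fhcSS=>fhcEhS=>fhccSShS=>fhccfhEShS=>fhccfhtfShS=>fhccfhtfchS=>fhccfhtfchEh=>fhccfhtfchcSSh=>fhccfhtfchcfhESh=>fhccfhtfchcfhtfSh=>fhccfhtfchcfhtfch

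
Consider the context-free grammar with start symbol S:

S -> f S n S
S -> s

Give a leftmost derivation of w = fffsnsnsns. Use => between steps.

S => fSnS => ffSnSnS => fffSnSnSnS => fffsnSnSnS => fffsnsnSnS => fffsnsnsnS => fffsnsnsns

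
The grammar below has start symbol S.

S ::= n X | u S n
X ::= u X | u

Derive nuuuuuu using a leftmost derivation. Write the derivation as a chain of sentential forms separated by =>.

S => nX => nuX => nuuX => nuuuX => nuuuuX => nuuuuuX => nuuuuuu

S => nX   [S ::= n X]
nX => nuX   [X ::= u X]
nuX => nuuX   [X ::= u X]
nuuX => nuuuX   [X ::= u X]
nuuuX => nuuuuX   [X ::= u X]
nuuuuX => nuuuuuX   [X ::= u X]
nuuuuuX => nuuuuuu   [X ::= u]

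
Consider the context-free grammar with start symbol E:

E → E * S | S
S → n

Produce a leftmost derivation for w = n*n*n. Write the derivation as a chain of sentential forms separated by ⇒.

E⇒E*S⇒E*S*S⇒S*S*S⇒n*S*S⇒n*n*S⇒n*n*n

E ⇒ E*S   [E → E * S]
E*S ⇒ E*S*S   [E → E * S]
E*S*S ⇒ S*S*S   [E → S]
S*S*S ⇒ n*S*S   [S → n]
n*S*S ⇒ n*n*S   [S → n]
n*n*S ⇒ n*n*n   [S → n]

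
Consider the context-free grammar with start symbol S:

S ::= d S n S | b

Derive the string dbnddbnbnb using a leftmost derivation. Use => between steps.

S=>dSnS=>dbnS=>dbndSnS=>dbnddSnSnS=>dbnddbnSnS=>dbnddbnbnS=>dbnddbnbnb

S => dSnS   [S ::= d S n S]
dSnS => dbnS   [S ::= b]
dbnS => dbndSnS   [S ::= d S n S]
dbndSnS => dbnddSnSnS   [S ::= d S n S]
dbnddSnSnS => dbnddbnSnS   [S ::= b]
dbnddbnSnS => dbnddbnbnS   [S ::= b]
dbnddbnbnS => dbnddbnbnb   [S ::= b]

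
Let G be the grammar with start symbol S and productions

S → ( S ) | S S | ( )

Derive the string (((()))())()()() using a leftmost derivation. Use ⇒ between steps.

S ⇒ SS   [S → S S]
SS ⇒ SSS   [S → S S]
SSS ⇒ SSSS   [S → S S]
SSSS ⇒ (S)SSS   [S → ( S )]
(S)SSS ⇒ (SS)SSS   [S → S S]
(SS)SSS ⇒ ((S)S)SSS   [S → ( S )]
((S)S)SSS ⇒ (((S))S)SSS   [S → ( S )]
(((S))S)SSS ⇒ (((()))S)SSS   [S → ( )]
(((()))S)SSS ⇒ (((()))())SSS   [S → ( )]
(((()))())SSS ⇒ (((()))())()SS   [S → ( )]
(((()))())()SS ⇒ (((()))())()()S   [S → ( )]
(((()))())()()S ⇒ (((()))())()()()   [S → ( )]

S ⇒ SS ⇒ SSS ⇒ SSSS ⇒ (S)SSS ⇒ (SS)SSS ⇒ ((S)S)SSS ⇒ (((S))S)SSS ⇒ (((()))S)SSS ⇒ (((()))())SSS ⇒ (((()))())()SS ⇒ (((()))())()()S ⇒ (((()))())()()()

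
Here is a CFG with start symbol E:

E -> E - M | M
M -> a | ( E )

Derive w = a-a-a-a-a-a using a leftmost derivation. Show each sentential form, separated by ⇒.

E ⇒ E-M ⇒ E-M-M ⇒ E-M-M-M ⇒ E-M-M-M-M ⇒ E-M-M-M-M-M ⇒ M-M-M-M-M-M ⇒ a-M-M-M-M-M ⇒ a-a-M-M-M-M ⇒ a-a-a-M-M-M ⇒ a-a-a-a-M-M ⇒ a-a-a-a-a-M ⇒ a-a-a-a-a-a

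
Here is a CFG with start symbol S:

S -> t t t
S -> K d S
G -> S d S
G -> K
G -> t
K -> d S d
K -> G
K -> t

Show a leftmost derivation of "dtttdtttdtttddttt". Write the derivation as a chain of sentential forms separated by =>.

S=>KdS=>dSddS=>dKdSddS=>dGdSddS=>dSdSdSddS=>dtttdSdSddS=>dtttdtttdSddS=>dtttdtttdtttddS=>dtttdtttdtttddttt

S => KdS   [S -> K d S]
KdS => dSddS   [K -> d S d]
dSddS => dKdSddS   [S -> K d S]
dKdSddS => dGdSddS   [K -> G]
dGdSddS => dSdSdSddS   [G -> S d S]
dSdSdSddS => dtttdSdSddS   [S -> t t t]
dtttdSdSddS => dtttdtttdSddS   [S -> t t t]
dtttdtttdSddS => dtttdtttdtttddS   [S -> t t t]
dtttdtttdtttddS => dtttdtttdtttddttt   [S -> t t t]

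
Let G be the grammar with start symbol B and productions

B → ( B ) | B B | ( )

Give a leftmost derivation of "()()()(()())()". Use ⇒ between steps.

B ⇒ BB   [B → B B]
BB ⇒ ()B   [B → ( )]
()B ⇒ ()BB   [B → B B]
()BB ⇒ ()()B   [B → ( )]
()()B ⇒ ()()BB   [B → B B]
()()BB ⇒ ()()BBB   [B → B B]
()()BBB ⇒ ()()()BB   [B → ( )]
()()()BB ⇒ ()()()(B)B   [B → ( B )]
()()()(B)B ⇒ ()()()(BB)B   [B → B B]
()()()(BB)B ⇒ ()()()(()B)B   [B → ( )]
()()()(()B)B ⇒ ()()()(()())B   [B → ( )]
()()()(()())B ⇒ ()()()(()())()   [B → ( )]

B⇒BB⇒()B⇒()BB⇒()()B⇒()()BB⇒()()BBB⇒()()()BB⇒()()()(B)B⇒()()()(BB)B⇒()()()(()B)B⇒()()()(()())B⇒()()()(()())()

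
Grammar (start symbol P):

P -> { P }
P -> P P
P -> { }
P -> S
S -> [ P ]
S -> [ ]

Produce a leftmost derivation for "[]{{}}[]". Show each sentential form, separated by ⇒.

P ⇒ PP   [P -> P P]
PP ⇒ PPP   [P -> P P]
PPP ⇒ SPP   [P -> S]
SPP ⇒ []PP   [S -> [ ]]
[]PP ⇒ []{P}P   [P -> { P }]
[]{P}P ⇒ []{{}}P   [P -> { }]
[]{{}}P ⇒ []{{}}S   [P -> S]
[]{{}}S ⇒ []{{}}[]   [S -> [ ]]

P⇒PP⇒PPP⇒SPP⇒[]PP⇒[]{P}P⇒[]{{}}P⇒[]{{}}S⇒[]{{}}[]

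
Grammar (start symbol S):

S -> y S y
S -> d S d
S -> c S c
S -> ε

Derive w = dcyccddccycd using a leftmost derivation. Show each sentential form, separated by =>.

S => dSd => dcScd => dcySycd => dcycScycd => dcyccSccycd => dcyccdSdccycd => dcyccddccycd

S => dSd   [S -> d S d]
dSd => dcScd   [S -> c S c]
dcScd => dcySycd   [S -> y S y]
dcySycd => dcycScycd   [S -> c S c]
dcycScycd => dcyccSccycd   [S -> c S c]
dcyccSccycd => dcyccdSdccycd   [S -> d S d]
dcyccdSdccycd => dcyccddccycd   [S -> ε]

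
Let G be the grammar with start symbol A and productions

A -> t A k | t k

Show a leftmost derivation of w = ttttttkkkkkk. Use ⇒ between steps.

A ⇒ tAk   [A -> t A k]
tAk ⇒ ttAkk   [A -> t A k]
ttAkk ⇒ tttAkkk   [A -> t A k]
tttAkkk ⇒ ttttAkkkk   [A -> t A k]
ttttAkkkk ⇒ tttttAkkkkk   [A -> t A k]
tttttAkkkkk ⇒ ttttttkkkkkk   [A -> t k]

A ⇒ tAk ⇒ ttAkk ⇒ tttAkkk ⇒ ttttAkkkk ⇒ tttttAkkkkk ⇒ ttttttkkkkkk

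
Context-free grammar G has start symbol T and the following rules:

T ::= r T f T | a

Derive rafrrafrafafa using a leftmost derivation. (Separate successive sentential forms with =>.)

T => rTfT   [T ::= r T f T]
rTfT => rafT   [T ::= a]
rafT => rafrTfT   [T ::= r T f T]
rafrTfT => rafrrTfTfT   [T ::= r T f T]
rafrrTfTfT => rafrrafTfT   [T ::= a]
rafrrafTfT => rafrrafrTfTfT   [T ::= r T f T]
rafrrafrTfTfT => rafrrafrafTfT   [T ::= a]
rafrrafrafTfT => rafrrafrafafT   [T ::= a]
rafrrafrafafT => rafrrafrafafa   [T ::= a]

T => rTfT => rafT => rafrTfT => rafrrTfTfT => rafrrafTfT => rafrrafrTfTfT => rafrrafrafTfT => rafrrafrafafT => rafrrafrafafa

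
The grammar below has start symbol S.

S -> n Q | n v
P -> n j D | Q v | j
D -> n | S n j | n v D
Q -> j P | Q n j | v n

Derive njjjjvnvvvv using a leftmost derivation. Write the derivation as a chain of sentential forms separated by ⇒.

S ⇒ nQ   [S -> n Q]
nQ ⇒ njP   [Q -> j P]
njP ⇒ njQv   [P -> Q v]
njQv ⇒ njjPv   [Q -> j P]
njjPv ⇒ njjQvv   [P -> Q v]
njjQvv ⇒ njjjPvv   [Q -> j P]
njjjPvv ⇒ njjjQvvv   [P -> Q v]
njjjQvvv ⇒ njjjjPvvv   [Q -> j P]
njjjjPvvv ⇒ njjjjQvvvv   [P -> Q v]
njjjjQvvvv ⇒ njjjjvnvvvv   [Q -> v n]

S ⇒ nQ ⇒ njP ⇒ njQv ⇒ njjPv ⇒ njjQvv ⇒ njjjPvv ⇒ njjjQvvv ⇒ njjjjPvvv ⇒ njjjjQvvvv ⇒ njjjjvnvvvv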